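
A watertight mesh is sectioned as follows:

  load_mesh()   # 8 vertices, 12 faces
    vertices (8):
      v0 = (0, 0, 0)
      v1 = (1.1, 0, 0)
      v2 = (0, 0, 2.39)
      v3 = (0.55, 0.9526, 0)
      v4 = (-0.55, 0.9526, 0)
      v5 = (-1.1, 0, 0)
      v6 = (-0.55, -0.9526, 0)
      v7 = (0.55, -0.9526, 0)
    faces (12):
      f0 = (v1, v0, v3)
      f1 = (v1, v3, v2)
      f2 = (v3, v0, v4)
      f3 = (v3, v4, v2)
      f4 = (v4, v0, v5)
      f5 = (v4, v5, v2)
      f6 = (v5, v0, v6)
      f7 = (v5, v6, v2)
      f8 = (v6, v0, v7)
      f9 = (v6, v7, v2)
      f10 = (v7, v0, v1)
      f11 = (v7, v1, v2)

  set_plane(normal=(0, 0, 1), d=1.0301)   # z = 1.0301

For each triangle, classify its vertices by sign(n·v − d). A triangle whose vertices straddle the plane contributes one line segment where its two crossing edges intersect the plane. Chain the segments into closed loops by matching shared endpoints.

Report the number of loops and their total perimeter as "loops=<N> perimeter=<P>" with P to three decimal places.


loops=1 perimeter=3.755

Straddling triangles (6 of 12):
  (v1,v3,v2) [--+] → (0.312948, 0.542025, 1.0301)–(0.625895, 0, 1.0301)  len=0.6259
  (v3,v4,v2) [--+] → (-0.312948, 0.542025, 1.0301)–(0.312948, 0.542025, 1.0301)  len=0.6259
  (v4,v5,v2) [--+] → (-0.625895, 0, 1.0301)–(-0.312948, 0.542025, 1.0301)  len=0.6259
  (v5,v6,v2) [--+] → (-0.312948, -0.542025, 1.0301)–(-0.625895, 0, 1.0301)  len=0.6259
  (v6,v7,v2) [--+] → (0.312948, -0.542025, 1.0301)–(-0.312948, -0.542025, 1.0301)  len=0.6259
  (v7,v1,v2) [--+] → (0.625895, 0, 1.0301)–(0.312948, -0.542025, 1.0301)  len=0.6259

Chained into 1 loop(s):
  loop 1: 6 segments, perimeter = 3.7553
Total perimeter = 3.755


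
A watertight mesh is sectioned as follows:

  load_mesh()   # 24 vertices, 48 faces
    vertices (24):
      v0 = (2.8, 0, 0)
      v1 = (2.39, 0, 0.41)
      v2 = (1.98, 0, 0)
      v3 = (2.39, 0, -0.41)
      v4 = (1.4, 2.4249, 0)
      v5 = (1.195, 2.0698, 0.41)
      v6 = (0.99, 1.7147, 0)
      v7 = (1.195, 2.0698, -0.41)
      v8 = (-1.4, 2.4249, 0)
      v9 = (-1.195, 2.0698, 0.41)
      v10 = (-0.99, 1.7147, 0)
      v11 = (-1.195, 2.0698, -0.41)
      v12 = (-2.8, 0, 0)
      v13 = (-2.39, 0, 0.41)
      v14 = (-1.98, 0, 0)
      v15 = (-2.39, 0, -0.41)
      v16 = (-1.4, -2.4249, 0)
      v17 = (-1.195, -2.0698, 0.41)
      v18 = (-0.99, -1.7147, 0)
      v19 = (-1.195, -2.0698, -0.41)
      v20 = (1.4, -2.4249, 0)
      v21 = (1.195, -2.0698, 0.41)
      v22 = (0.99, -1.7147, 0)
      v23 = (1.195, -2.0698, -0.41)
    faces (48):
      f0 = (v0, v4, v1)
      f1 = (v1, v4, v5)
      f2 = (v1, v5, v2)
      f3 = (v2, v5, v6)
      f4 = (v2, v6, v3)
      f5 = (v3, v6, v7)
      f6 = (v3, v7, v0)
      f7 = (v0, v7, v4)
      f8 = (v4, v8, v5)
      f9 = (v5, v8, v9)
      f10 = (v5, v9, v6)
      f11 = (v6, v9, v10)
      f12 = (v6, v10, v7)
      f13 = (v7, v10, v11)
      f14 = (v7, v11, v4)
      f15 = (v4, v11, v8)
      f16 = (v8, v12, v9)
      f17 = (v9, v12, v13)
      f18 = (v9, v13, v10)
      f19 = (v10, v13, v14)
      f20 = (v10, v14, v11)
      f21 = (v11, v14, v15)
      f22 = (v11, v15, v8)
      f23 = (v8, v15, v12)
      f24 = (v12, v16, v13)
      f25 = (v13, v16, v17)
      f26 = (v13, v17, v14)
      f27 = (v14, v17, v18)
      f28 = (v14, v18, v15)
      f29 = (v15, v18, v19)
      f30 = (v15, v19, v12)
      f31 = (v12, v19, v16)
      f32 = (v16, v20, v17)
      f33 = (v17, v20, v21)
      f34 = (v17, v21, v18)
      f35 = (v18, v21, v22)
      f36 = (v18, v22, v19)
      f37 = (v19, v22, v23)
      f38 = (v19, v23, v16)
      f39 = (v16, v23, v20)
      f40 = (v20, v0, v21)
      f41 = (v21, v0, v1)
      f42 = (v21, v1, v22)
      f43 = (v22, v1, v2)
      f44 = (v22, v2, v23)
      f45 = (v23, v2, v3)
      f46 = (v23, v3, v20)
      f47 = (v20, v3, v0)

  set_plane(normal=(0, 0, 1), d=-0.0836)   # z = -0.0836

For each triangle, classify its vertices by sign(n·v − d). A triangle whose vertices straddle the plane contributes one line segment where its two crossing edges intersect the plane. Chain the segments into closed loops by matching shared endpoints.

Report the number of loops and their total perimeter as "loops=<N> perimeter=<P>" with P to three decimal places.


loops=2 perimeter=28.680

Straddling triangles (24 of 48):
  (v2,v6,v3) [++-] → (1.27546, 1.36507, -0.0836)–(2.0636, 0, -0.0836)  len=1.5763
  (v3,v6,v7) [-+-] → (1.27546, 1.36507, -0.0836)–(1.0318, 1.78711, -0.0836)  len=0.4873
  (v3,v7,v0) [--+] → (2.47274, 0.422037, -0.0836)–(2.7164, 0, -0.0836)  len=0.4873
  (v0,v7,v4) [+-+] → (2.47274, 0.422037, -0.0836)–(1.3582, 2.35249, -0.0836)  len=2.2291
  (v6,v10,v7) [++-] → (-0.544473, 1.78711, -0.0836)–(1.0318, 1.78711, -0.0836)  len=1.5763
  (v7,v10,v11) [-+-] → (-0.544473, 1.78711, -0.0836)–(-1.0318, 1.78711, -0.0836)  len=0.4873
  (v7,v11,v4) [--+] → (0.870873, 2.35249, -0.0836)–(1.3582, 2.35249, -0.0836)  len=0.4873
  (v4,v11,v8) [+-+] → (0.870873, 2.35249, -0.0836)–(-1.3582, 2.35249, -0.0836)  len=2.2291
  (v10,v14,v11) [++-] → (-1.81994, 0.422037, -0.0836)–(-1.0318, 1.78711, -0.0836)  len=1.5763
  (v11,v14,v15) [-+-] → (-1.81994, 0.422037, -0.0836)–(-2.0636, 0, -0.0836)  len=0.4873
  (v11,v15,v8) [--+] → (-1.60186, 1.93046, -0.0836)–(-1.3582, 2.35249, -0.0836)  len=0.4873
  (v8,v15,v12) [+-+] → (-1.60186, 1.93046, -0.0836)–(-2.7164, 0, -0.0836)  len=2.2291
  (v14,v18,v15) [++-] → (-1.27546, -1.36507, -0.0836)–(-2.0636, 0, -0.0836)  len=1.5763
  (v15,v18,v19) [-+-] → (-1.27546, -1.36507, -0.0836)–(-1.0318, -1.78711, -0.0836)  len=0.4873
  (v15,v19,v12) [--+] → (-2.47274, -0.422037, -0.0836)–(-2.7164, 0, -0.0836)  len=0.4873
  (v12,v19,v16) [+-+] → (-2.47274, -0.422037, -0.0836)–(-1.3582, -2.35249, -0.0836)  len=2.2291
  (v18,v22,v19) [++-] → (0.544473, -1.78711, -0.0836)–(-1.0318, -1.78711, -0.0836)  len=1.5763
  (v19,v22,v23) [-+-] → (0.544473, -1.78711, -0.0836)–(1.0318, -1.78711, -0.0836)  len=0.4873
  (v19,v23,v16) [--+] → (-0.870873, -2.35249, -0.0836)–(-1.3582, -2.35249, -0.0836)  len=0.4873
  (v16,v23,v20) [+-+] → (-0.870873, -2.35249, -0.0836)–(1.3582, -2.35249, -0.0836)  len=2.2291
  (v22,v2,v23) [++-] → (1.81994, -0.422037, -0.0836)–(1.0318, -1.78711, -0.0836)  len=1.5763
  (v23,v2,v3) [-+-] → (1.81994, -0.422037, -0.0836)–(2.0636, 0, -0.0836)  len=0.4873
  (v23,v3,v20) [--+] → (1.60186, -1.93046, -0.0836)–(1.3582, -2.35249, -0.0836)  len=0.4873
  (v20,v3,v0) [+-+] → (1.60186, -1.93046, -0.0836)–(2.7164, 0, -0.0836)  len=2.2291

Chained into 2 loop(s):
  loop 1: 12 segments, perimeter = 12.3815
  loop 2: 12 segments, perimeter = 16.2985
Total perimeter = 28.680


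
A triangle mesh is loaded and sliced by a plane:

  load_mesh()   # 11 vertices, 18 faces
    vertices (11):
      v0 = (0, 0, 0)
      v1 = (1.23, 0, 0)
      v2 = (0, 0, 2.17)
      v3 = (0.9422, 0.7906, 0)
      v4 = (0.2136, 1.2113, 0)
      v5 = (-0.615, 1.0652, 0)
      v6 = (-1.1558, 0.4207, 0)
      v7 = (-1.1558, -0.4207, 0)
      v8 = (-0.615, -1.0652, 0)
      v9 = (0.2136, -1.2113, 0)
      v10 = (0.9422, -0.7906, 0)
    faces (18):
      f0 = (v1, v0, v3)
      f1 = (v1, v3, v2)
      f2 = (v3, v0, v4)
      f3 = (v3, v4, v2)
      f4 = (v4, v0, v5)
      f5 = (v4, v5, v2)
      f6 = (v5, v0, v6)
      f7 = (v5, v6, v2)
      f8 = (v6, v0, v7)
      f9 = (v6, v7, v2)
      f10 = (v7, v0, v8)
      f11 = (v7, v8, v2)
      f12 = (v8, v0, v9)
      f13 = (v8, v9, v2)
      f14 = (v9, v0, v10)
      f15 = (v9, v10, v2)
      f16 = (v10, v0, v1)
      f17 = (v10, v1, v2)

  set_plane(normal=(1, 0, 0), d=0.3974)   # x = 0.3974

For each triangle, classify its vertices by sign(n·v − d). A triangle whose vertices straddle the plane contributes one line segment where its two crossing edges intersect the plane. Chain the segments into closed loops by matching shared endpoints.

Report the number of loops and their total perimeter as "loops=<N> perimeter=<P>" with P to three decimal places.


loops=1 perimeter=5.949

Straddling triangles (8 of 18):
  (v1,v0,v3) [+-+] → (0.3974, 0, 0)–(0.3974, 0.333458, 0)  len=0.3335
  (v1,v3,v2) [++-] → (0.3974, 0.333458, 1.25474)–(0.3974, 0, 1.4689)  len=0.3963
  (v3,v0,v4) [+--] → (0.3974, 0.333458, 0)–(0.3974, 1.10517, 0)  len=0.7717
  (v3,v4,v2) [+--] → (0.3974, 1.10517, 0)–(0.3974, 0.333458, 1.25474)  len=1.4731
  (v9,v0,v10) [--+] → (0.3974, -0.333458, 0)–(0.3974, -1.10517, 0)  len=0.7717
  (v9,v10,v2) [-+-] → (0.3974, -1.10517, 0)–(0.3974, -0.333458, 1.25474)  len=1.4731
  (v10,v0,v1) [+-+] → (0.3974, -0.333458, 0)–(0.3974, 0, 0)  len=0.3335
  (v10,v1,v2) [++-] → (0.3974, 0, 1.4689)–(0.3974, -0.333458, 1.25474)  len=0.3963

Chained into 1 loop(s):
  loop 1: 8 segments, perimeter = 5.9491
Total perimeter = 5.949


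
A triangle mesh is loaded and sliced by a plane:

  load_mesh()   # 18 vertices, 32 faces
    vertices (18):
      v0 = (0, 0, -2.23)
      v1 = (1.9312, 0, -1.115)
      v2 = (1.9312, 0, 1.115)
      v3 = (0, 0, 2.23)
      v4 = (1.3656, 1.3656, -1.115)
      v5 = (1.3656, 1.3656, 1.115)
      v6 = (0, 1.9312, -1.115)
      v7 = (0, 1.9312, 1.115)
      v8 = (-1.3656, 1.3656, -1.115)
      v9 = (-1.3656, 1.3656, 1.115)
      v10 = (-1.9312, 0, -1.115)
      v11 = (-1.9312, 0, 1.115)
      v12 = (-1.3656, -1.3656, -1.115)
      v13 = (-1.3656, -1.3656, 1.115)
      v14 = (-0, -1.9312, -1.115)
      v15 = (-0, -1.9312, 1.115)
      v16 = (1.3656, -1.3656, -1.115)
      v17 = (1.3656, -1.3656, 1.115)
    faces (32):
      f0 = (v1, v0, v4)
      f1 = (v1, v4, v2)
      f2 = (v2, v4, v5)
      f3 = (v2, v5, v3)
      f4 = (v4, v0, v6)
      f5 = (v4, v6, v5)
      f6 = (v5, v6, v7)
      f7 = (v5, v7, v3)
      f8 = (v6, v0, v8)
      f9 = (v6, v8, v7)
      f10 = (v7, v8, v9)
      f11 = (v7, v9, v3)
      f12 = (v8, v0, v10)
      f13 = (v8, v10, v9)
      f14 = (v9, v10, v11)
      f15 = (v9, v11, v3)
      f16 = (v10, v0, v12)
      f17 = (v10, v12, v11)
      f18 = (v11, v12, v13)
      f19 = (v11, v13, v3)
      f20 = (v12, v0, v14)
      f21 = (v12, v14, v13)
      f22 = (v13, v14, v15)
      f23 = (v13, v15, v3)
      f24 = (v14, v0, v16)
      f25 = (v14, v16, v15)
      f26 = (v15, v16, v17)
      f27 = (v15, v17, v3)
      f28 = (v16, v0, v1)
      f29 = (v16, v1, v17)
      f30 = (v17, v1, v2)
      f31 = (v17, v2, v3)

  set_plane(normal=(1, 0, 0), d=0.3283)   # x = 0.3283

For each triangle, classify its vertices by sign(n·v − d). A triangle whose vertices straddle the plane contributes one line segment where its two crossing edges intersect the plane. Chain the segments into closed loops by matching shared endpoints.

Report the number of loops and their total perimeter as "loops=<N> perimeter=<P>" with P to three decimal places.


Straddling triangles (12 of 32):
  (v1,v0,v4) [+-+] → (0.3283, 0, -2.04045)–(0.3283, 0.3283, -1.96195)  len=0.3376
  (v2,v5,v3) [++-] → (0.3283, 0.3283, 1.96195)–(0.3283, 0, 2.04045)  len=0.3376
  (v4,v0,v6) [+--] → (0.3283, 0.3283, -1.96195)–(0.3283, 1.79523, -1.115)  len=1.6939
  (v4,v6,v5) [+-+] → (0.3283, 1.79523, -1.115)–(0.3283, 1.79523, -0.578892)  len=0.5361
  (v5,v6,v7) [+--] → (0.3283, 1.79523, -0.578892)–(0.3283, 1.79523, 1.115)  len=1.6939
  (v5,v7,v3) [+--] → (0.3283, 1.79523, 1.115)–(0.3283, 0.3283, 1.96195)  len=1.6939
  (v14,v0,v16) [--+] → (0.3283, -0.3283, -1.96195)–(0.3283, -1.79523, -1.115)  len=1.6939
  (v14,v16,v15) [-+-] → (0.3283, -1.79523, -1.115)–(0.3283, -1.79523, 0.578892)  len=1.6939
  (v15,v16,v17) [-++] → (0.3283, -1.79523, 0.578892)–(0.3283, -1.79523, 1.115)  len=0.5361
  (v15,v17,v3) [-+-] → (0.3283, -1.79523, 1.115)–(0.3283, -0.3283, 1.96195)  len=1.6939
  (v16,v0,v1) [+-+] → (0.3283, -0.3283, -1.96195)–(0.3283, 0, -2.04045)  len=0.3376
  (v17,v2,v3) [++-] → (0.3283, 0, 2.04045)–(0.3283, -0.3283, 1.96195)  len=0.3376

Chained into 1 loop(s):
  loop 1: 12 segments, perimeter = 12.5857
Total perimeter = 12.586

loops=1 perimeter=12.586


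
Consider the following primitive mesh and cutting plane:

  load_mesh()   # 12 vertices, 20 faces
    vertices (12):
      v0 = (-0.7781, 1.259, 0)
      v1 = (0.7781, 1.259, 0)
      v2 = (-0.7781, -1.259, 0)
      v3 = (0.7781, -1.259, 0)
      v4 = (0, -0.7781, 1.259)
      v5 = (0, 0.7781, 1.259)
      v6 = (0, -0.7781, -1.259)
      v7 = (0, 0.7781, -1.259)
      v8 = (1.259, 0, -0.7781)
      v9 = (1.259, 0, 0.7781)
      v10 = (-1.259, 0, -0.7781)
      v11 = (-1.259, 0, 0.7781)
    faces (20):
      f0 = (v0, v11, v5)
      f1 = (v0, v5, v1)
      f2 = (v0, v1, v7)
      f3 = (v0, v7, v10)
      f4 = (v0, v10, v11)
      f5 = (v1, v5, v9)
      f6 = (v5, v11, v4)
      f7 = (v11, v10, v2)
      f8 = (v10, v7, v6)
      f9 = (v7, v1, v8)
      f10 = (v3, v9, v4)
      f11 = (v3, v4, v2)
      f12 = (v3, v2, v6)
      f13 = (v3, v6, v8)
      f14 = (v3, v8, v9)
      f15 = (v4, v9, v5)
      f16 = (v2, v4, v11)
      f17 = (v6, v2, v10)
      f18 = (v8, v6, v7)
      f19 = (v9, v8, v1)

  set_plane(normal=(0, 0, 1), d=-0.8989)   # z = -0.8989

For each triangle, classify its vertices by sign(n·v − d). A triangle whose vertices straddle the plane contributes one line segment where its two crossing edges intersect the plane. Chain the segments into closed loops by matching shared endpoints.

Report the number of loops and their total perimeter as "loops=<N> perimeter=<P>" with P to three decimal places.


Straddling triangles (8 of 20):
  (v0,v1,v7) [++-] → (0.222553, 0.915647, -0.8989)–(-0.222553, 0.915647, -0.8989)  len=0.4451
  (v0,v7,v10) [+-+] → (-0.222553, 0.915647, -0.8989)–(-0.942745, 0.195455, -0.8989)  len=1.0185
  (v10,v7,v6) [+--] → (-0.942745, 0.195455, -0.8989)–(-0.942745, -0.195455, -0.8989)  len=0.3909
  (v7,v1,v8) [-++] → (0.222553, 0.915647, -0.8989)–(0.942745, 0.195455, -0.8989)  len=1.0185
  (v3,v2,v6) [++-] → (-0.222553, -0.915647, -0.8989)–(0.222553, -0.915647, -0.8989)  len=0.4451
  (v3,v6,v8) [+-+] → (0.222553, -0.915647, -0.8989)–(0.942745, -0.195455, -0.8989)  len=1.0185
  (v6,v2,v10) [-++] → (-0.222553, -0.915647, -0.8989)–(-0.942745, -0.195455, -0.8989)  len=1.0185
  (v8,v6,v7) [+--] → (0.942745, -0.195455, -0.8989)–(0.942745, 0.195455, -0.8989)  len=0.3909

Chained into 1 loop(s):
  loop 1: 8 segments, perimeter = 5.7461
Total perimeter = 5.746

loops=1 perimeter=5.746


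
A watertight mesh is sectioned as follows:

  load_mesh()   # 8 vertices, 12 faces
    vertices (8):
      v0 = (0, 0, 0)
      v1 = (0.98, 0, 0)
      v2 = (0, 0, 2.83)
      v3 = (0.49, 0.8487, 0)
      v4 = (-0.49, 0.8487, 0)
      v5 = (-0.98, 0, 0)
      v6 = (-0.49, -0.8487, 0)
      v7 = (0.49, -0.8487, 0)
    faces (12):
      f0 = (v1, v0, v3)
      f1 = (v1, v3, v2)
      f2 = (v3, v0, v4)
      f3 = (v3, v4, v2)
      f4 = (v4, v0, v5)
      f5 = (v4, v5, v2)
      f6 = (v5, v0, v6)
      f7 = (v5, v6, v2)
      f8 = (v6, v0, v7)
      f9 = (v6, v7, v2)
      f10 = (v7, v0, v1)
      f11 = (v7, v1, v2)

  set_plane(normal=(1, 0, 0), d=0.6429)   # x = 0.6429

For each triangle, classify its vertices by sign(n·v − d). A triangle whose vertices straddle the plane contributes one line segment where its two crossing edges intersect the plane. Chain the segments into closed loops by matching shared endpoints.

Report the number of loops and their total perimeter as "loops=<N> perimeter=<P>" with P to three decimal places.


loops=1 perimeter=3.438

Straddling triangles (4 of 12):
  (v1,v0,v3) [+--] → (0.6429, 0, 0)–(0.6429, 0.583871, 0)  len=0.5839
  (v1,v3,v2) [+--] → (0.6429, 0.583871, 0)–(0.6429, 0, 0.973462)  len=1.1351
  (v7,v0,v1) [--+] → (0.6429, 0, 0)–(0.6429, -0.583871, 0)  len=0.5839
  (v7,v1,v2) [-+-] → (0.6429, -0.583871, 0)–(0.6429, 0, 0.973462)  len=1.1351

Chained into 1 loop(s):
  loop 1: 4 segments, perimeter = 3.4380
Total perimeter = 3.438


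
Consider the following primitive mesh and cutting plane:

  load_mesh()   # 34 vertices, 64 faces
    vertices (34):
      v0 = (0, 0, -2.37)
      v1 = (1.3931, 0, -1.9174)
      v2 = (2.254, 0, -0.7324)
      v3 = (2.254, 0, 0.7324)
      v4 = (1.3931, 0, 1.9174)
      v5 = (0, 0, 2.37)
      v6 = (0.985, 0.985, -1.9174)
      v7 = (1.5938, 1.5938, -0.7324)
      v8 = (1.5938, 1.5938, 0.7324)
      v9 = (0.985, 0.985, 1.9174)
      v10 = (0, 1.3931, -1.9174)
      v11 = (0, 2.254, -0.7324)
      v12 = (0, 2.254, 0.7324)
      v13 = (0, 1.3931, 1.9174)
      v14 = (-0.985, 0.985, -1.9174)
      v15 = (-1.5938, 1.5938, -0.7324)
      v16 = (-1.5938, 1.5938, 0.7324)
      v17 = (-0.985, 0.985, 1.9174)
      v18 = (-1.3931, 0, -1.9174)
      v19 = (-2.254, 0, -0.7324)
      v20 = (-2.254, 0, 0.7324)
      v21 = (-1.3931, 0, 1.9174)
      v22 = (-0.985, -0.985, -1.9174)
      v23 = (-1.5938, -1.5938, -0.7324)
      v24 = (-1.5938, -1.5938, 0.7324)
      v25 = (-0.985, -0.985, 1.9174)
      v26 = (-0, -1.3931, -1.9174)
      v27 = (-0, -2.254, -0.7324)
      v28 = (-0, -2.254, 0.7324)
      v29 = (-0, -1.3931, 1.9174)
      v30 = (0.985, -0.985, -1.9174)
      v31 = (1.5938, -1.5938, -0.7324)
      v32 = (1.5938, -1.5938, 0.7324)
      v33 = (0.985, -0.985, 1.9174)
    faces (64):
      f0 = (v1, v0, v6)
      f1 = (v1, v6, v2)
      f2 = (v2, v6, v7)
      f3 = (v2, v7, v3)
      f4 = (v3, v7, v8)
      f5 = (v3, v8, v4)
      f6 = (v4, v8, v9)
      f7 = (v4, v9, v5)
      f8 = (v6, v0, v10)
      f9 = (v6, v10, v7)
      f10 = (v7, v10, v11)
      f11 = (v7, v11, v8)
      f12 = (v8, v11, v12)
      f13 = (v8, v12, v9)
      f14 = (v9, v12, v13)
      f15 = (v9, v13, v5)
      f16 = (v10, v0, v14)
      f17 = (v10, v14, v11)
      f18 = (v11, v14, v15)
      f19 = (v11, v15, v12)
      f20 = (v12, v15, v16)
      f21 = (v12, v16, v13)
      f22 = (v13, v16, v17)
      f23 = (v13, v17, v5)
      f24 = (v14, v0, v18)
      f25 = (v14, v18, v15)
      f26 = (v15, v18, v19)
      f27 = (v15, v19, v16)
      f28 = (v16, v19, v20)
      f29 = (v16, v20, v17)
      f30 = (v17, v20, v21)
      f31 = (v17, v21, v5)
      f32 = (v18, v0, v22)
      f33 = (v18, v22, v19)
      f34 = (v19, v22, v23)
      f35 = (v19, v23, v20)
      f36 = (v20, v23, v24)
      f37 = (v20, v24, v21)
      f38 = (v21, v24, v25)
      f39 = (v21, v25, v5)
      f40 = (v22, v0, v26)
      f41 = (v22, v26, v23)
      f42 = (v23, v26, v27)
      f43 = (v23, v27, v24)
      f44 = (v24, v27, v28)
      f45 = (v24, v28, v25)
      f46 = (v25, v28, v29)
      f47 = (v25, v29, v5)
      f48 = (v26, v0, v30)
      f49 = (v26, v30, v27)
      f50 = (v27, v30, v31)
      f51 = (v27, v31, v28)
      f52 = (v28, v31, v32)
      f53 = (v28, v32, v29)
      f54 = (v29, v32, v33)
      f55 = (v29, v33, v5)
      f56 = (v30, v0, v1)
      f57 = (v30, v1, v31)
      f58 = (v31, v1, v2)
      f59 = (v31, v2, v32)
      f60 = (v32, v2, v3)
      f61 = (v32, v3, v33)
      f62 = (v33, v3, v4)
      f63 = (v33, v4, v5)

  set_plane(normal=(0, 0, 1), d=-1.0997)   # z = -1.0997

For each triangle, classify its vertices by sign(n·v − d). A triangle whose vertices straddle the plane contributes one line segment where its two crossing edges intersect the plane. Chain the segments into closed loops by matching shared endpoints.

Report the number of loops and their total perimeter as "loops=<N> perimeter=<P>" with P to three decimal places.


Straddling triangles (16 of 64):
  (v1,v6,v2) [--+] → (1.86066, 0.305308, -1.0997)–(1.98716, 0, -1.0997)  len=0.3305
  (v2,v6,v7) [+-+] → (1.86066, 0.305308, -1.0997)–(1.4051, 1.4051, -1.0997)  len=1.1904
  (v6,v10,v7) [--+] → (1.09979, 1.53159, -1.0997)–(1.4051, 1.4051, -1.0997)  len=0.3305
  (v7,v10,v11) [+-+] → (1.09979, 1.53159, -1.0997)–(0, 1.98716, -1.0997)  len=1.1904
  (v10,v14,v11) [--+] → (-0.305308, 1.86066, -1.0997)–(0, 1.98716, -1.0997)  len=0.3305
  (v11,v14,v15) [+-+] → (-0.305308, 1.86066, -1.0997)–(-1.4051, 1.4051, -1.0997)  len=1.1904
  (v14,v18,v15) [--+] → (-1.53159, 1.09979, -1.0997)–(-1.4051, 1.4051, -1.0997)  len=0.3305
  (v15,v18,v19) [+-+] → (-1.53159, 1.09979, -1.0997)–(-1.98716, 0, -1.0997)  len=1.1904
  (v18,v22,v19) [--+] → (-1.86066, -0.305308, -1.0997)–(-1.98716, 0, -1.0997)  len=0.3305
  (v19,v22,v23) [+-+] → (-1.86066, -0.305308, -1.0997)–(-1.4051, -1.4051, -1.0997)  len=1.1904
  (v22,v26,v23) [--+] → (-1.09979, -1.53159, -1.0997)–(-1.4051, -1.4051, -1.0997)  len=0.3305
  (v23,v26,v27) [+-+] → (-1.09979, -1.53159, -1.0997)–(0, -1.98716, -1.0997)  len=1.1904
  (v26,v30,v27) [--+] → (0.305308, -1.86066, -1.0997)–(0, -1.98716, -1.0997)  len=0.3305
  (v27,v30,v31) [+-+] → (0.305308, -1.86066, -1.0997)–(1.4051, -1.4051, -1.0997)  len=1.1904
  (v30,v1,v31) [--+] → (1.53159, -1.09979, -1.0997)–(1.4051, -1.4051, -1.0997)  len=0.3305
  (v31,v1,v2) [+-+] → (1.53159, -1.09979, -1.0997)–(1.98716, 0, -1.0997)  len=1.1904

Chained into 1 loop(s):
  loop 1: 16 segments, perimeter = 12.1671
Total perimeter = 12.167

loops=1 perimeter=12.167


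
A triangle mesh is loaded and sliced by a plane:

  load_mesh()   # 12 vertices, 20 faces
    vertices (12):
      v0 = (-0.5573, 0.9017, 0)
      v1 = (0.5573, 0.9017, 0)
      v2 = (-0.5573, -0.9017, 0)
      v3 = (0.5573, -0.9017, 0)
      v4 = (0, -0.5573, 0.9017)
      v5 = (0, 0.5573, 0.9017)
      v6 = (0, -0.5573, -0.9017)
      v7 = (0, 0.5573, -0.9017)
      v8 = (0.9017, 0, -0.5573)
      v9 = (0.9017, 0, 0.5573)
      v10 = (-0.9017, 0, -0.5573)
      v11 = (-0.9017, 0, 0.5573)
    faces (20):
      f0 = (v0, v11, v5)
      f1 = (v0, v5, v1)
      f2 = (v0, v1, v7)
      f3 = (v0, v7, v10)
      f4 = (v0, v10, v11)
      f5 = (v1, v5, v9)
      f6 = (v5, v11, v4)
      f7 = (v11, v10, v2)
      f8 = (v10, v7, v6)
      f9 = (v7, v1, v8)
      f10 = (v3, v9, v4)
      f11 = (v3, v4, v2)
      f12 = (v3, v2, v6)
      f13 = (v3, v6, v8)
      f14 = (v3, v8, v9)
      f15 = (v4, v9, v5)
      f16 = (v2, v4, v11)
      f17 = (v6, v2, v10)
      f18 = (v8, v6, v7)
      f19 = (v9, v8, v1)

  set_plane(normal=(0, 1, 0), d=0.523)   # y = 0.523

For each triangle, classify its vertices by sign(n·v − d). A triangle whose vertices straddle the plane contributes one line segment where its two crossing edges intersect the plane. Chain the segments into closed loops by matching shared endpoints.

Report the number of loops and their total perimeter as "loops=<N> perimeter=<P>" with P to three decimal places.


loops=1 perimeter=4.831

Straddling triangles (10 of 20):
  (v0,v11,v5) [+-+] → (-0.701943, 0.523, 0.234057)–(-0.0554967, 0.523, 0.880503)  len=0.9142
  (v0,v7,v10) [++-] → (-0.0554967, 0.523, -0.880503)–(-0.701943, 0.523, -0.234057)  len=0.9142
  (v0,v10,v11) [+--] → (-0.701943, 0.523, -0.234057)–(-0.701943, 0.523, 0.234057)  len=0.4681
  (v1,v5,v9) [++-] → (0.0554967, 0.523, 0.880503)–(0.701943, 0.523, 0.234057)  len=0.9142
  (v5,v11,v4) [+--] → (-0.0554967, 0.523, 0.880503)–(0, 0.523, 0.9017)  len=0.0594
  (v10,v7,v6) [-+-] → (-0.0554967, 0.523, -0.880503)–(0, 0.523, -0.9017)  len=0.0594
  (v7,v1,v8) [++-] → (0.701943, 0.523, -0.234057)–(0.0554967, 0.523, -0.880503)  len=0.9142
  (v4,v9,v5) [--+] → (0.0554967, 0.523, 0.880503)–(0, 0.523, 0.9017)  len=0.0594
  (v8,v6,v7) [--+] → (0, 0.523, -0.9017)–(0.0554967, 0.523, -0.880503)  len=0.0594
  (v9,v8,v1) [--+] → (0.701943, 0.523, -0.234057)–(0.701943, 0.523, 0.234057)  len=0.4681

Chained into 1 loop(s):
  loop 1: 10 segments, perimeter = 4.8307
Total perimeter = 4.831


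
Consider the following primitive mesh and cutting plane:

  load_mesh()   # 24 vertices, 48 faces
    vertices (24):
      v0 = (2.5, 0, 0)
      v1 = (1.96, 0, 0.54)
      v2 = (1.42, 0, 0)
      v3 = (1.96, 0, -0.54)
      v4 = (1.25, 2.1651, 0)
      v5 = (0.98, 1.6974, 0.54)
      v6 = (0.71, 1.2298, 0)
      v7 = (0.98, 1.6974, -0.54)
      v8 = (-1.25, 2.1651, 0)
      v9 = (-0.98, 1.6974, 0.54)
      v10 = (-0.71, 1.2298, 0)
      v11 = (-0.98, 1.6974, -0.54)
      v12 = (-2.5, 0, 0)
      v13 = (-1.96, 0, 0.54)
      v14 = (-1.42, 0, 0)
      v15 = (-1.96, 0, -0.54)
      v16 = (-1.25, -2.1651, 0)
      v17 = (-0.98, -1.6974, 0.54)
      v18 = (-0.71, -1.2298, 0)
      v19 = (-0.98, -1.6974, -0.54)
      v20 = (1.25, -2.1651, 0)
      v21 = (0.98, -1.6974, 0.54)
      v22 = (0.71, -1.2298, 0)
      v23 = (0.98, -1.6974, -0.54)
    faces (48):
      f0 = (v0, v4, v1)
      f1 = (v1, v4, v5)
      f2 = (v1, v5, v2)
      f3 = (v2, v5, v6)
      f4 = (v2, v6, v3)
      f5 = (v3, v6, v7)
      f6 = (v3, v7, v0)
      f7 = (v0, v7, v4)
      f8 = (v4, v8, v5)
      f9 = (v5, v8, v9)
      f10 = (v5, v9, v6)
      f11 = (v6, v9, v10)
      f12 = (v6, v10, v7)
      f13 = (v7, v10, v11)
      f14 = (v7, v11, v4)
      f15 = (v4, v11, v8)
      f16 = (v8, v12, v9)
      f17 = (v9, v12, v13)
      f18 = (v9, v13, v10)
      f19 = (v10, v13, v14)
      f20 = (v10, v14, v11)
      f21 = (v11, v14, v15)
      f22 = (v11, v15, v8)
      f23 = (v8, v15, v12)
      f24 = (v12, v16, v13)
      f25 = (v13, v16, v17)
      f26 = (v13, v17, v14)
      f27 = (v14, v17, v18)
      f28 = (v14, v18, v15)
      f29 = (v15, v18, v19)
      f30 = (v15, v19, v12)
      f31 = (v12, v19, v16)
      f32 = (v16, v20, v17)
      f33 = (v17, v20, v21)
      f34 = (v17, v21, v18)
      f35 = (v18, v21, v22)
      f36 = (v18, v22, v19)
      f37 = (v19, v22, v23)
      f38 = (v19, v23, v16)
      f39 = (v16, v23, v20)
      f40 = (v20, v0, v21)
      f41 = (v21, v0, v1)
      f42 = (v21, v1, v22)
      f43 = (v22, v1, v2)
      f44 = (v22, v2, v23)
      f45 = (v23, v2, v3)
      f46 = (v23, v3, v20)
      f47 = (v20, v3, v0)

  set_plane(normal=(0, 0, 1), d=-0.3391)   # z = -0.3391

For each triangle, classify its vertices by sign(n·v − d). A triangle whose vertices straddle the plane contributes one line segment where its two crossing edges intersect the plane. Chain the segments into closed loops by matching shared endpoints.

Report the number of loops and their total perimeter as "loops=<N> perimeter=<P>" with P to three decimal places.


Straddling triangles (24 of 48):
  (v2,v6,v3) [++-] → (1.49495, 0.457531, -0.3391)–(1.7591, 0, -0.3391)  len=0.5283
  (v3,v6,v7) [-+-] → (1.49495, 0.457531, -0.3391)–(0.87955, 1.52344, -0.3391)  len=1.2308
  (v3,v7,v0) [--+] → (1.5455, 1.0659, -0.3391)–(2.1609, 0, -0.3391)  len=1.2308
  (v0,v7,v4) [+-+] → (1.5455, 1.0659, -0.3391)–(1.08045, 1.8714, -0.3391)  len=0.9301
  (v6,v10,v7) [++-] → (0.351257, 1.52344, -0.3391)–(0.87955, 1.52344, -0.3391)  len=0.5283
  (v7,v10,v11) [-+-] → (0.351257, 1.52344, -0.3391)–(-0.87955, 1.52344, -0.3391)  len=1.2308
  (v7,v11,v4) [--+] → (-0.150357, 1.8714, -0.3391)–(1.08045, 1.8714, -0.3391)  len=1.2308
  (v4,v11,v8) [+-+] → (-0.150357, 1.8714, -0.3391)–(-1.08045, 1.8714, -0.3391)  len=0.9301
  (v10,v14,v11) [++-] → (-1.1437, 1.0659, -0.3391)–(-0.87955, 1.52344, -0.3391)  len=0.5283
  (v11,v14,v15) [-+-] → (-1.1437, 1.0659, -0.3391)–(-1.7591, 0, -0.3391)  len=1.2308
  (v11,v15,v8) [--+] → (-1.69585, 0.805497, -0.3391)–(-1.08045, 1.8714, -0.3391)  len=1.2308
  (v8,v15,v12) [+-+] → (-1.69585, 0.805497, -0.3391)–(-2.1609, 0, -0.3391)  len=0.9301
  (v14,v18,v15) [++-] → (-1.49495, -0.457531, -0.3391)–(-1.7591, 0, -0.3391)  len=0.5283
  (v15,v18,v19) [-+-] → (-1.49495, -0.457531, -0.3391)–(-0.87955, -1.52344, -0.3391)  len=1.2308
  (v15,v19,v12) [--+] → (-1.5455, -1.0659, -0.3391)–(-2.1609, 0, -0.3391)  len=1.2308
  (v12,v19,v16) [+-+] → (-1.5455, -1.0659, -0.3391)–(-1.08045, -1.8714, -0.3391)  len=0.9301
  (v18,v22,v19) [++-] → (-0.351257, -1.52344, -0.3391)–(-0.87955, -1.52344, -0.3391)  len=0.5283
  (v19,v22,v23) [-+-] → (-0.351257, -1.52344, -0.3391)–(0.87955, -1.52344, -0.3391)  len=1.2308
  (v19,v23,v16) [--+] → (0.150357, -1.8714, -0.3391)–(-1.08045, -1.8714, -0.3391)  len=1.2308
  (v16,v23,v20) [+-+] → (0.150357, -1.8714, -0.3391)–(1.08045, -1.8714, -0.3391)  len=0.9301
  (v22,v2,v23) [++-] → (1.1437, -1.0659, -0.3391)–(0.87955, -1.52344, -0.3391)  len=0.5283
  (v23,v2,v3) [-+-] → (1.1437, -1.0659, -0.3391)–(1.7591, 0, -0.3391)  len=1.2308
  (v23,v3,v20) [--+] → (1.69585, -0.805497, -0.3391)–(1.08045, -1.8714, -0.3391)  len=1.2308
  (v20,v3,v0) [+-+] → (1.69585, -0.805497, -0.3391)–(2.1609, 0, -0.3391)  len=0.9301

Chained into 2 loop(s):
  loop 1: 12 segments, perimeter = 10.5546
  loop 2: 12 segments, perimeter = 12.9654
Total perimeter = 23.520

loops=2 perimeter=23.520


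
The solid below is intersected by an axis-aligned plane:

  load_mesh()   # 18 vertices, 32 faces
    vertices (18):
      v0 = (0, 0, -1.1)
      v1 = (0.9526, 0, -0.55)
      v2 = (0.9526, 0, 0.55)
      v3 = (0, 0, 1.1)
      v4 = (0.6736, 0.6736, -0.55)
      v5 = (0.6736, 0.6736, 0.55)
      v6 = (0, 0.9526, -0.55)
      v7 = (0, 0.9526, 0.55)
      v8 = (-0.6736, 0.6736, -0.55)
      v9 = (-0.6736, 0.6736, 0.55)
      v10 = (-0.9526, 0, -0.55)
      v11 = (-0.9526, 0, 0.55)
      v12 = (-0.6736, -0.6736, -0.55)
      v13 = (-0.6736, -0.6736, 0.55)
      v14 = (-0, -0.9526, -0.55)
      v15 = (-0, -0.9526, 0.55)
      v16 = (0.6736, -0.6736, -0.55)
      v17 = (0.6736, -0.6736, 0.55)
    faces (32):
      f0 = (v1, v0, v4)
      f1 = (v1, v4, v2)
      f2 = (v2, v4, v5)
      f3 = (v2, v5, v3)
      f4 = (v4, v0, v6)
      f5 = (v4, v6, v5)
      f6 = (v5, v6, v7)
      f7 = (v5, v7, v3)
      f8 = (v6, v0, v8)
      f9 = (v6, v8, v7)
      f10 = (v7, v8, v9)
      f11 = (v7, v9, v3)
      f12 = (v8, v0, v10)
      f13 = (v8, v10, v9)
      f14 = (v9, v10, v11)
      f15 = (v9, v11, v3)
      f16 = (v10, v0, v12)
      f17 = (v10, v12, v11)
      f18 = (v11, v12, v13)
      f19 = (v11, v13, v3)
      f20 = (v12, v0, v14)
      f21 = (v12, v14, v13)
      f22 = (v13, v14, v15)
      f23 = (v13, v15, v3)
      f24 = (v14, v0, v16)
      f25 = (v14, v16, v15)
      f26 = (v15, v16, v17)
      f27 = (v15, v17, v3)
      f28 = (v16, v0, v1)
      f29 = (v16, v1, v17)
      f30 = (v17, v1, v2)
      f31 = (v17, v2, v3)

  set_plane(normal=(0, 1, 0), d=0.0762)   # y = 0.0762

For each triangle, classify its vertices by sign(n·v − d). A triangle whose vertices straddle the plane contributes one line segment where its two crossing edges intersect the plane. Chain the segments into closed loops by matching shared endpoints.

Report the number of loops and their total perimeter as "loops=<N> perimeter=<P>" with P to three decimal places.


Straddling triangles (12 of 32):
  (v1,v0,v4) [--+] → (0.0762, 0.0762, -1.03778)–(0.921039, 0.0762, -0.55)  len=0.9755
  (v1,v4,v2) [-+-] → (0.921039, 0.0762, -0.55)–(0.921039, 0.0762, 0.425564)  len=0.9756
  (v2,v4,v5) [-++] → (0.921039, 0.0762, 0.425564)–(0.921039, 0.0762, 0.55)  len=0.1244
  (v2,v5,v3) [-+-] → (0.921039, 0.0762, 0.55)–(0.0762, 0.0762, 1.03778)  len=0.9755
  (v4,v0,v6) [+-+] → (0.0762, 0.0762, -1.03778)–(0, 0.0762, -1.056)  len=0.0783
  (v5,v7,v3) [++-] → (0, 0.0762, 1.056)–(0.0762, 0.0762, 1.03778)  len=0.0783
  (v6,v0,v8) [+-+] → (0, 0.0762, -1.056)–(-0.0762, 0.0762, -1.03778)  len=0.0783
  (v7,v9,v3) [++-] → (-0.0762, 0.0762, 1.03778)–(0, 0.0762, 1.056)  len=0.0783
  (v8,v0,v10) [+--] → (-0.0762, 0.0762, -1.03778)–(-0.921039, 0.0762, -0.55)  len=0.9755
  (v8,v10,v9) [+-+] → (-0.921039, 0.0762, -0.55)–(-0.921039, 0.0762, -0.425564)  len=0.1244
  (v9,v10,v11) [+--] → (-0.921039, 0.0762, -0.425564)–(-0.921039, 0.0762, 0.55)  len=0.9756
  (v9,v11,v3) [+--] → (-0.921039, 0.0762, 0.55)–(-0.0762, 0.0762, 1.03778)  len=0.9755

Chained into 1 loop(s):
  loop 1: 12 segments, perimeter = 6.4156
Total perimeter = 6.416

loops=1 perimeter=6.416


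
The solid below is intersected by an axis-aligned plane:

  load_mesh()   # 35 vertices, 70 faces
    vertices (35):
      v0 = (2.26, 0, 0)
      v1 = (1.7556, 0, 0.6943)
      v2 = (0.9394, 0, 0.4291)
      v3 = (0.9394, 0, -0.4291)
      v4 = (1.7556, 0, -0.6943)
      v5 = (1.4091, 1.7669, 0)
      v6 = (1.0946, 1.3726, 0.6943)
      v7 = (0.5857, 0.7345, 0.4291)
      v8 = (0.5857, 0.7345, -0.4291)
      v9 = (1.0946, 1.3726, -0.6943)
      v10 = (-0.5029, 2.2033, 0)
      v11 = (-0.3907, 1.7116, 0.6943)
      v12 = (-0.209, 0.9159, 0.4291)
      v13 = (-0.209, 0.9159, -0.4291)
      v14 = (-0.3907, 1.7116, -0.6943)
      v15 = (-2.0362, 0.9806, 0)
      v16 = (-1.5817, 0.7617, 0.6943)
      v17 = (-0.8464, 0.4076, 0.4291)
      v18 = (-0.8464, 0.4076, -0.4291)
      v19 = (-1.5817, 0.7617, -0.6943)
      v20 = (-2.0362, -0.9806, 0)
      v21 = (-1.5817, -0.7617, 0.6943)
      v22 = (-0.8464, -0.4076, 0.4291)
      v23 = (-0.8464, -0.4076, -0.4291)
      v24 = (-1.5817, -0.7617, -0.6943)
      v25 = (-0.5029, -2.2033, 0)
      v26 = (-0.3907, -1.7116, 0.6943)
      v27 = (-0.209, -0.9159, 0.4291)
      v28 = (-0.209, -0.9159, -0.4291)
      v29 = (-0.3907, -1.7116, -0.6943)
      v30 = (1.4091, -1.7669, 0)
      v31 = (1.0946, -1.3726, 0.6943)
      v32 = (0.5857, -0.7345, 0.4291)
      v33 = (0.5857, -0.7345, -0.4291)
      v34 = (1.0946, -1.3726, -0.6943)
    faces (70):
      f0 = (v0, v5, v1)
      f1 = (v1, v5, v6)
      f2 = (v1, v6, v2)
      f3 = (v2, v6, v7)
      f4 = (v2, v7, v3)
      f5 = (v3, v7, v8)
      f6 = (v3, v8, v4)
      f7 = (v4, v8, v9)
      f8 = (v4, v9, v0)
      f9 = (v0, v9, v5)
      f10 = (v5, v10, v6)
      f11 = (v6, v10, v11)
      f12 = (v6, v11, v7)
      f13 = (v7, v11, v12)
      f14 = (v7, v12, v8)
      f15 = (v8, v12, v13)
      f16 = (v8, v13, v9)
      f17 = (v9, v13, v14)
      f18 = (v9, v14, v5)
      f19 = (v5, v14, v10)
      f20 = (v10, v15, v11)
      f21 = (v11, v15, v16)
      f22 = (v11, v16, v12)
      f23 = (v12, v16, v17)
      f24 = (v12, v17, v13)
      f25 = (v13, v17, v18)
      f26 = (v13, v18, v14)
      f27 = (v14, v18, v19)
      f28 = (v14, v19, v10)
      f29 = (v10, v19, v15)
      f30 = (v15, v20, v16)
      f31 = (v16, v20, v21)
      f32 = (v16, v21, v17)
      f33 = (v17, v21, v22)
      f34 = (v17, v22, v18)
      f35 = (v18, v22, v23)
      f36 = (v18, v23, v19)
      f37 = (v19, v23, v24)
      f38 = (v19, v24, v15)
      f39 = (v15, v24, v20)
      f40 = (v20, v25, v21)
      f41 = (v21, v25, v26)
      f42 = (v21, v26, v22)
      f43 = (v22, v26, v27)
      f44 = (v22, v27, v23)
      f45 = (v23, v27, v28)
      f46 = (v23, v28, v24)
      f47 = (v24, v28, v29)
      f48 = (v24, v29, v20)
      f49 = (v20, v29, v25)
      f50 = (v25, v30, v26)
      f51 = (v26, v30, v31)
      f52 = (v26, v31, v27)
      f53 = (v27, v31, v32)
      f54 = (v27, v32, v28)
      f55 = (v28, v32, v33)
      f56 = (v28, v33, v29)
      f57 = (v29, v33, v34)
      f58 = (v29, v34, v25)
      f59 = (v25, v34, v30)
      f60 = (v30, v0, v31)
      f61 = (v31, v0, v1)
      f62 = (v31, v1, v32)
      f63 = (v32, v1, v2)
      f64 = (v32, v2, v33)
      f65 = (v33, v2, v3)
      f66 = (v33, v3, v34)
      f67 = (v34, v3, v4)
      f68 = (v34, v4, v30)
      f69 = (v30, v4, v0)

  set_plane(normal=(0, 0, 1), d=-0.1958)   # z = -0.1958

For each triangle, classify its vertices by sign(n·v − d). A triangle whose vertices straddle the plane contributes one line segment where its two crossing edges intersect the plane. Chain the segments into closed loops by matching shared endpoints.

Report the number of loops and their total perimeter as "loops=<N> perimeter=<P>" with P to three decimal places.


loops=2 perimeter=18.570

Straddling triangles (28 of 70):
  (v2,v7,v3) [++-] → (0.843247, 0.199672, -0.1958)–(0.9394, 0, -0.1958)  len=0.2216
  (v3,v7,v8) [-+-] → (0.843247, 0.199672, -0.1958)–(0.5857, 0.7345, -0.1958)  len=0.5936
  (v4,v9,v0) [--+] → (1.93134, 0.387088, -0.1958)–(2.11775, 0, -0.1958)  len=0.4296
  (v0,v9,v5) [+-+] → (1.93134, 0.387088, -0.1958)–(1.32041, 1.6557, -0.1958)  len=1.4081
  (v7,v12,v8) [++-] → (0.369662, 0.783813, -0.1958)–(0.5857, 0.7345, -0.1958)  len=0.2216
  (v8,v12,v13) [-+-] → (0.369662, 0.783813, -0.1958)–(-0.209, 0.9159, -0.1958)  len=0.5935
  (v9,v14,v5) [--+] → (0.901537, 1.7513, -0.1958)–(1.32041, 1.6557, -0.1958)  len=0.4296
  (v5,v14,v10) [+-+] → (0.901537, 1.7513, -0.1958)–(-0.471258, 2.06464, -0.1958)  len=1.4081
  (v12,v17,v13) [++-] → (-0.382276, 0.77772, -0.1958)–(-0.209, 0.9159, -0.1958)  len=0.2216
  (v13,v17,v18) [-+-] → (-0.382276, 0.77772, -0.1958)–(-0.8464, 0.4076, -0.1958)  len=0.5936
  (v14,v19,v10) [--+] → (-0.807133, 1.79675, -0.1958)–(-0.471258, 2.06464, -0.1958)  len=0.4296
  (v10,v19,v15) [+-+] → (-0.807133, 1.79675, -0.1958)–(-1.90803, 0.918868, -0.1958)  len=1.4081
  (v17,v22,v18) [++-] → (-0.8464, 0.185989, -0.1958)–(-0.8464, 0.4076, -0.1958)  len=0.2216
  (v18,v22,v23) [-+-] → (-0.8464, 0.185989, -0.1958)–(-0.8464, -0.4076, -0.1958)  len=0.5936
  (v19,v24,v15) [--+] → (-1.90803, 0.489253, -0.1958)–(-1.90803, 0.918868, -0.1958)  len=0.4296
  (v15,v24,v20) [+-+] → (-1.90803, 0.489253, -0.1958)–(-1.90803, -0.918868, -0.1958)  len=1.4081
  (v22,v27,v23) [++-] → (-0.673124, -0.54578, -0.1958)–(-0.8464, -0.4076, -0.1958)  len=0.2216
  (v23,v27,v28) [-+-] → (-0.673124, -0.54578, -0.1958)–(-0.209, -0.9159, -0.1958)  len=0.5936
  (v24,v29,v20) [--+] → (-1.57215, -1.18675, -0.1958)–(-1.90803, -0.918868, -0.1958)  len=0.4296
  (v20,v29,v25) [+-+] → (-1.57215, -1.18675, -0.1958)–(-0.471258, -2.06464, -0.1958)  len=1.4081
  (v27,v32,v28) [++-] → (0.00703765, -0.866587, -0.1958)–(-0.209, -0.9159, -0.1958)  len=0.2216
  (v28,v32,v33) [-+-] → (0.00703765, -0.866587, -0.1958)–(0.5857, -0.7345, -0.1958)  len=0.5935
  (v29,v34,v25) [--+] → (-0.052388, -1.96903, -0.1958)–(-0.471258, -2.06464, -0.1958)  len=0.4296
  (v25,v34,v30) [+-+] → (-0.052388, -1.96903, -0.1958)–(1.32041, -1.6557, -0.1958)  len=1.4081
  (v32,v2,v33) [++-] → (0.681853, -0.534828, -0.1958)–(0.5857, -0.7345, -0.1958)  len=0.2216
  (v33,v2,v3) [-+-] → (0.681853, -0.534828, -0.1958)–(0.9394, 0, -0.1958)  len=0.5936
  (v34,v4,v30) [--+] → (1.50682, -1.26862, -0.1958)–(1.32041, -1.6557, -0.1958)  len=0.4296
  (v30,v4,v0) [+-+] → (1.50682, -1.26862, -0.1958)–(2.11775, 0, -0.1958)  len=1.4081

Chained into 2 loop(s):
  loop 1: 14 segments, perimeter = 5.7065
  loop 2: 14 segments, perimeter = 12.8640
Total perimeter = 18.570


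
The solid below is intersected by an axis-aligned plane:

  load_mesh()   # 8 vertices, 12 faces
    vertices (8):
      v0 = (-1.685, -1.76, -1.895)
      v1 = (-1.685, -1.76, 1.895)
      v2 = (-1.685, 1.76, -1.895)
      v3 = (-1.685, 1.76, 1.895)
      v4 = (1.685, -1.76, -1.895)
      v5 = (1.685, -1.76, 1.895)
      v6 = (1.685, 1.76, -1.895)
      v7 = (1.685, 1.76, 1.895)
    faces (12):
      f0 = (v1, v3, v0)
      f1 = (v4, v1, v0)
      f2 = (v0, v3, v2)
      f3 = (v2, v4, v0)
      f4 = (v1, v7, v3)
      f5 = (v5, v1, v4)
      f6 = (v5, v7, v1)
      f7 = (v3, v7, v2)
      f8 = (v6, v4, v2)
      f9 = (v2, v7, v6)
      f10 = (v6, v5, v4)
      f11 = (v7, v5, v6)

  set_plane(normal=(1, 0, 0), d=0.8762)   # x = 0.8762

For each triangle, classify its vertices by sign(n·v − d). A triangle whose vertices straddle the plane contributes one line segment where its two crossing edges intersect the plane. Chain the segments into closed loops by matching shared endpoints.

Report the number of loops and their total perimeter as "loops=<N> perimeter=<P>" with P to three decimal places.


Straddling triangles (8 of 12):
  (v4,v1,v0) [+--] → (0.8762, -1.76, -0.9854)–(0.8762, -1.76, -1.895)  len=0.9096
  (v2,v4,v0) [-+-] → (0.8762, -0.9152, -1.895)–(0.8762, -1.76, -1.895)  len=0.8448
  (v1,v7,v3) [-+-] → (0.8762, 0.9152, 1.895)–(0.8762, 1.76, 1.895)  len=0.8448
  (v5,v1,v4) [+-+] → (0.8762, -1.76, 1.895)–(0.8762, -1.76, -0.9854)  len=2.8804
  (v5,v7,v1) [++-] → (0.8762, 0.9152, 1.895)–(0.8762, -1.76, 1.895)  len=2.6752
  (v3,v7,v2) [-+-] → (0.8762, 1.76, 1.895)–(0.8762, 1.76, 0.9854)  len=0.9096
  (v6,v4,v2) [++-] → (0.8762, -0.9152, -1.895)–(0.8762, 1.76, -1.895)  len=2.6752
  (v2,v7,v6) [-++] → (0.8762, 1.76, 0.9854)–(0.8762, 1.76, -1.895)  len=2.8804

Chained into 1 loop(s):
  loop 1: 8 segments, perimeter = 14.6200
Total perimeter = 14.620

loops=1 perimeter=14.620


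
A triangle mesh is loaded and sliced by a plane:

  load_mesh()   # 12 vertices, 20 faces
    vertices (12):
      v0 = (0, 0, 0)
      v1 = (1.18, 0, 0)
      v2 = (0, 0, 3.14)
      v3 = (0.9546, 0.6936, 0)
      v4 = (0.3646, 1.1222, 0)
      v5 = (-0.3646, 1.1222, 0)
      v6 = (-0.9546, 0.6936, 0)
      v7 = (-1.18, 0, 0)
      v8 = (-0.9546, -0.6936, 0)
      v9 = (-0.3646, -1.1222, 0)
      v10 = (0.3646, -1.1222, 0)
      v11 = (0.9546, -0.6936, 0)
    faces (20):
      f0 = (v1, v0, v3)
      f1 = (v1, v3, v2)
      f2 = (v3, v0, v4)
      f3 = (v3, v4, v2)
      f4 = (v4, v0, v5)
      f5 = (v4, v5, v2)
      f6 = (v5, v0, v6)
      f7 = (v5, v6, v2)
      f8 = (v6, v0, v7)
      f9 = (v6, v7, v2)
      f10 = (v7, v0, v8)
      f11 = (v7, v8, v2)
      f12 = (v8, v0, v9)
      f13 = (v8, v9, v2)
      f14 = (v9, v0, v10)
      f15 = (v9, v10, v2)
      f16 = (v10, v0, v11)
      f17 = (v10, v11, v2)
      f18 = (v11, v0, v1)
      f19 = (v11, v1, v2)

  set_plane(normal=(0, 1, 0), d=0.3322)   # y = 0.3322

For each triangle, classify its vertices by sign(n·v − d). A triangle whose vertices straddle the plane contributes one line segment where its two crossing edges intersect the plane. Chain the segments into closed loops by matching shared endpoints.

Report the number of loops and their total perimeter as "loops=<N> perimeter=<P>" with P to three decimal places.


Straddling triangles (10 of 20):
  (v1,v0,v3) [--+] → (0.457206, 0.3322, 0)–(1.07204, 0.3322, 0)  len=0.6148
  (v1,v3,v2) [-+-] → (1.07204, 0.3322, 0)–(0.457206, 0.3322, 1.6361)  len=1.7478
  (v3,v0,v4) [+-+] → (0.457206, 0.3322, 0)–(0.107931, 0.3322, 0)  len=0.3493
  (v3,v4,v2) [++-] → (0.107931, 0.3322, 2.21048)–(0.457206, 0.3322, 1.6361)  len=0.6722
  (v4,v0,v5) [+-+] → (0.107931, 0.3322, 0)–(-0.107931, 0.3322, 0)  len=0.2159
  (v4,v5,v2) [++-] → (-0.107931, 0.3322, 2.21048)–(0.107931, 0.3322, 2.21048)  len=0.2159
  (v5,v0,v6) [+-+] → (-0.107931, 0.3322, 0)–(-0.457206, 0.3322, 0)  len=0.3493
  (v5,v6,v2) [++-] → (-0.457206, 0.3322, 1.6361)–(-0.107931, 0.3322, 2.21048)  len=0.6722
  (v6,v0,v7) [+--] → (-0.457206, 0.3322, 0)–(-1.07204, 0.3322, 0)  len=0.6148
  (v6,v7,v2) [+--] → (-1.07204, 0.3322, 0)–(-0.457206, 0.3322, 1.6361)  len=1.7478

Chained into 1 loop(s):
  loop 1: 10 segments, perimeter = 7.2001
Total perimeter = 7.200

loops=1 perimeter=7.200
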